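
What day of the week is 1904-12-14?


Date: December 14, 1904
Anchor: Jan 1, 1904. With p = 1904 - 1 = 1903: (p + p//4 - p//100 + p//400) mod 7 = (1903 + 475 - 19 + 4) mod 7 = 2363 mod 7 = 4 -> Friday (Mon=0 ... Sun=6)
Days before December (Jan-Nov): 335; offset = 335 + 14 - 1 = 348
Weekday index = (4 + 348) mod 7 = 2

Day of the week: Wednesday


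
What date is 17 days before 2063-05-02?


Start: 2063-05-02, subtract 17 days
Back 2 days from May 2 reaches April 30, 2063 -> 15 left
April 2063: 30 - 15 = 15 -> lands on April 15

Result: 2063-04-15


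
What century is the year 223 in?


Century = (year - 1) // 100 + 1
= (223 - 1) // 100 + 1
= 222 // 100 + 1
= 2 + 1

3rd century


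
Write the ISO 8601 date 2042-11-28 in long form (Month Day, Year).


ISO 2042-11-28 parses as year=2042, month=11, day=28
Month 11 -> November

November 28, 2042


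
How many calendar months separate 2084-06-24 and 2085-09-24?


From June 2084 to September 2085
1 year * 12 = 12 months, plus 3 months = 15

15 months


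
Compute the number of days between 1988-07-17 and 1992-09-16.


From 1988-07-17 to 1992-09-16
1988-07-17: days before July = 31 + 29 + 31 + 30 + 31 + 30 = 182 (1988 is a leap year); day of year = 182 + 17 = 199
1992-09-16: days before September = 31 + 29 + 31 + 30 + 31 + 30 + 31 + 31 = 244 (1992 is a leap year); day of year = 244 + 16 = 260
Rest of 1988: 366 - 199 = 167
Full years 1989 (365), 1990 (365), 1991 (365): 1095
Total = 167 + 1095 + 260 = 1522

1522 days


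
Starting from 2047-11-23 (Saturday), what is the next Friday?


Current: Saturday
Target: Friday
Days ahead: 6

Next Friday: 2047-11-29


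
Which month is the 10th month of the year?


Month 10 of 12

October


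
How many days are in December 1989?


December 1989

31 days


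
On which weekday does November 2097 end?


November 2097 has 30 days
Anchor: Jan 1, 2097. With p = 2097 - 1 = 2096: (p + p//4 - p//100 + p//400) mod 7 = (2096 + 524 - 20 + 5) mod 7 = 2605 mod 7 = 1 -> Tuesday (Mon=0 ... Sun=6)
Days before November (Jan-Oct): 304; November 1 index = (1 + 304) mod 7 = 4 -> Friday
Last day offset: 30 - 1 = 29 days
Weekday index = (4 + 29) mod 7 = 5

Saturday, November 30


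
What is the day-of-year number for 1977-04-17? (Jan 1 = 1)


Date: April 17, 1977
Days in months 1 through 3: 90
Plus 17 days in April

Day of year: 107


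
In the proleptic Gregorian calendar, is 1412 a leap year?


Gregorian leap year rule: divisible by 4, but not by 100, unless also by 400.
1412 is divisible by 4 but not 100 -> leap year

Yes


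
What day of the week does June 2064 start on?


Target: June 1, 2064
Anchor: Jan 1, 2064. With p = 2064 - 1 = 2063: (p + p//4 - p//100 + p//400) mod 7 = (2063 + 515 - 20 + 5) mod 7 = 2563 mod 7 = 1 -> Tuesday (Mon=0 ... Sun=6)
Days before June (Jan-May): 152 days
Weekday index = (1 + 152) mod 7 = 6

Sunday


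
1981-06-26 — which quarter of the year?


Month: June (month 6)
Q1: Jan-Mar, Q2: Apr-Jun, Q3: Jul-Sep, Q4: Oct-Dec

Q2


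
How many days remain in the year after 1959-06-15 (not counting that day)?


Day of year: 166 of 365
Remaining = 365 - 166

199 days


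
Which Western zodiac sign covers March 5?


Date: March 5
Conventional tropical zodiac dates: Pisces from February 19 onward; Aries starts March 21
March 5 falls within the Pisces range

Pisces


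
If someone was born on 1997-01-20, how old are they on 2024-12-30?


Birth: 1997-01-20
Reference: 2024-12-30
Year difference: 2024 - 1997 = 27

27 years old


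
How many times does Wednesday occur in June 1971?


June 1971 has 30 days
Anchor: Jan 1, 1971. With p = 1971 - 1 = 1970: (p + p//4 - p//100 + p//400) mod 7 = (1970 + 492 - 19 + 4) mod 7 = 2447 mod 7 = 4 -> Friday (Mon=0 ... Sun=6)
Days before June (Jan-May): 151; June 1 index = (4 + 151) mod 7 = 1 -> Tuesday
First Wednesday is June 2
Wednesdays: 2, 9, 16, 23, 30

5 Wednesdays


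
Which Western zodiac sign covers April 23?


Date: April 23
Conventional tropical zodiac dates: Taurus from April 20 onward; Gemini starts May 21
April 23 falls within the Taurus range

Taurus


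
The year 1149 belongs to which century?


Century = (year - 1) // 100 + 1
= (1149 - 1) // 100 + 1
= 1148 // 100 + 1
= 11 + 1

12th century


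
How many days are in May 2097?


May 2097

31 days


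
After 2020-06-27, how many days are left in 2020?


Day of year: 179 of 366
Remaining = 366 - 179

187 days


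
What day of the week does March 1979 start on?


Target: March 1, 1979
Anchor: Jan 1, 1979. With p = 1979 - 1 = 1978: (p + p//4 - p//100 + p//400) mod 7 = (1978 + 494 - 19 + 4) mod 7 = 2457 mod 7 = 0 -> Monday (Mon=0 ... Sun=6)
Days before March (Jan-Feb): 59 days
Weekday index = (0 + 59) mod 7 = 3

Thursday


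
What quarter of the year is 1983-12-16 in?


Month: December (month 12)
Q1: Jan-Mar, Q2: Apr-Jun, Q3: Jul-Sep, Q4: Oct-Dec

Q4


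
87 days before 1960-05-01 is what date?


Start: 1960-05-01, subtract 87 days
Back 1 day from May 1 reaches April 30, 1960 -> 86 left
April 1960 has 30 days -> back to March 31, 1960 -> 56 left
March 1960 has 31 days -> back to February 29, 1960 -> 25 left
February 1960: 29 - 25 = 4 -> lands on February 4

Result: 1960-02-04


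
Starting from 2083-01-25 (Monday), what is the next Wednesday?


Current: Monday
Target: Wednesday
Days ahead: 2

Next Wednesday: 2083-01-27


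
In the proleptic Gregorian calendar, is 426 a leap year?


Gregorian leap year rule: divisible by 4, but not by 100, unless also by 400.
426 is not divisible by 4 -> not a leap year

No


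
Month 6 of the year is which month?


Month 6 of 12

June


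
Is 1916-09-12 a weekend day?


Anchor: Jan 1, 1916. With p = 1916 - 1 = 1915: (p + p//4 - p//100 + p//400) mod 7 = (1915 + 478 - 19 + 4) mod 7 = 2378 mod 7 = 5 -> Saturday (Mon=0 ... Sun=6)
Day of year: 256; offset = 255
Weekday index = (5 + 255) mod 7 = 1 -> Tuesday
Weekend days: Saturday, Sunday

No


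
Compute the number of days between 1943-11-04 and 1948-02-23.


From 1943-11-04 to 1948-02-23
1943-11-04: days before November = 31 + 28 + 31 + 30 + 31 + 30 + 31 + 31 + 30 + 31 = 304 (1943 is not a leap year); day of year = 304 + 4 = 308
1948-02-23: days before February = 31; day of year = 31 + 23 = 54
Rest of 1943: 365 - 308 = 57
Full years 1944 (366), 1945 (365), 1946 (365), 1947 (365): 1461
Total = 57 + 1461 + 54 = 1572

1572 days


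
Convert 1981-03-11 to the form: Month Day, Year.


ISO 1981-03-11 parses as year=1981, month=03, day=11
Month 3 -> March

March 11, 1981


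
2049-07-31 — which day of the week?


Date: July 31, 2049
Anchor: Jan 1, 2049. With p = 2049 - 1 = 2048: (p + p//4 - p//100 + p//400) mod 7 = (2048 + 512 - 20 + 5) mod 7 = 2545 mod 7 = 4 -> Friday (Mon=0 ... Sun=6)
Days before July (Jan-Jun): 181; offset = 181 + 31 - 1 = 211
Weekday index = (4 + 211) mod 7 = 5

Day of the week: Saturday


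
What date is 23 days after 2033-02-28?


Start: 2033-02-28, add 23 days
February 28 is the last day of February 2033 -> 23 left
March 2033: 23 <= 31 -> lands on March 23

Result: 2033-03-23


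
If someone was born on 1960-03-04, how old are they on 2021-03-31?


Birth: 1960-03-04
Reference: 2021-03-31
Year difference: 2021 - 1960 = 61

61 years old


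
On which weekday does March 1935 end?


March 1935 has 31 days
Anchor: Jan 1, 1935. With p = 1935 - 1 = 1934: (p + p//4 - p//100 + p//400) mod 7 = (1934 + 483 - 19 + 4) mod 7 = 2402 mod 7 = 1 -> Tuesday (Mon=0 ... Sun=6)
Days before March (Jan-Feb): 59; March 1 index = (1 + 59) mod 7 = 4 -> Friday
Last day offset: 31 - 1 = 30 days
Weekday index = (4 + 30) mod 7 = 6

Sunday, March 31


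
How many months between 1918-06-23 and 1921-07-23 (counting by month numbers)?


From June 1918 to July 1921
3 years * 12 = 36 months, plus 1 month = 37

37 months


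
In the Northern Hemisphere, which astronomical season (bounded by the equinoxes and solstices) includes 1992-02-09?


Date: February 9
Astronomical Winter (approx.; exact equinox/solstice day varies by year): December 21 to March 19
February 9 falls within the Winter window

Winter


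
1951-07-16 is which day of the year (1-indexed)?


Date: July 16, 1951
Days in months 1 through 6: 181
Plus 16 days in July

Day of year: 197


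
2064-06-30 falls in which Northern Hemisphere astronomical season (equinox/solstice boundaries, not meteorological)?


Date: June 30
Astronomical Summer (approx.; exact equinox/solstice day varies by year): June 21 to September 21
June 30 falls within the Summer window

Summer


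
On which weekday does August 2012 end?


August 2012 has 31 days
Anchor: Jan 1, 2012. With p = 2012 - 1 = 2011: (p + p//4 - p//100 + p//400) mod 7 = (2011 + 502 - 20 + 5) mod 7 = 2498 mod 7 = 6 -> Sunday (Mon=0 ... Sun=6)
Days before August (Jan-Jul): 213; August 1 index = (6 + 213) mod 7 = 2 -> Wednesday
Last day offset: 31 - 1 = 30 days
Weekday index = (2 + 30) mod 7 = 4

Friday, August 31


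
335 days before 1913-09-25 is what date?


Start: 1913-09-25, subtract 335 days
Back 25 days from September 25 reaches August 31, 1913 -> 310 left
August 1913 has 31 days -> back to July 31, 1913 -> 279 left
July 1913 has 31 days -> back to June 30, 1913 -> 248 left
June 1913 has 30 days -> back to May 31, 1913 -> 218 left
May 1913 has 31 days -> back to April 30, 1913 -> 187 left
April 1913 has 30 days -> back to March 31, 1913 -> 157 left
March 1913 has 31 days -> back to February 28, 1913 -> 126 left
February 1913 has 28 days -> back to January 31, 1913 -> 98 left
January 1913 has 31 days -> back to December 31, 1912 -> 67 left
December 1912 has 31 days -> back to November 30, 1912 -> 36 left
November 1912 has 30 days -> back to October 31, 1912 -> 6 left
October 1912: 31 - 6 = 25 -> lands on October 25

Result: 1912-10-25


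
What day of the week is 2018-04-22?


Date: April 22, 2018
Anchor: Jan 1, 2018. With p = 2018 - 1 = 2017: (p + p//4 - p//100 + p//400) mod 7 = (2017 + 504 - 20 + 5) mod 7 = 2506 mod 7 = 0 -> Monday (Mon=0 ... Sun=6)
Days before April (Jan-Mar): 90; offset = 90 + 22 - 1 = 111
Weekday index = (0 + 111) mod 7 = 6

Day of the week: Sunday


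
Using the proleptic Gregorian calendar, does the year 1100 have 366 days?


Gregorian leap year rule: divisible by 4, but not by 100, unless also by 400.
1100 is divisible by 100 but not 400 -> not a leap year

No


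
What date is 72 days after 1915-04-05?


Start: 1915-04-05, add 72 days
April 1915 has 30 days: 30 - 5 = 25 days to April 30 -> 47 left
May 1915 has 31 days -> 16 left
June 1915: 16 <= 30 -> lands on June 16

Result: 1915-06-16


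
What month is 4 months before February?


February is month 2
2 - 4 = -2; wrap: -2 + 12 = 10

October


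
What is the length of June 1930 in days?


June 1930

30 days


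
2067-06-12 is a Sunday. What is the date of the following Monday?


Current: Sunday
Target: Monday
Days ahead: 1

Next Monday: 2067-06-13


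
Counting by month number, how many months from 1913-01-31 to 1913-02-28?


From January 1913 to February 1913
0 years * 12 = 0 months, plus 1 month = 1

1 month


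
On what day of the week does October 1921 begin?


Target: October 1, 1921
Anchor: Jan 1, 1921. With p = 1921 - 1 = 1920: (p + p//4 - p//100 + p//400) mod 7 = (1920 + 480 - 19 + 4) mod 7 = 2385 mod 7 = 5 -> Saturday (Mon=0 ... Sun=6)
Days before October (Jan-Sep): 273 days
Weekday index = (5 + 273) mod 7 = 5

Saturday


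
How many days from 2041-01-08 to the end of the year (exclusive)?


Day of year: 8 of 365
Remaining = 365 - 8

357 days


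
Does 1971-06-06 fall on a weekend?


Anchor: Jan 1, 1971. With p = 1971 - 1 = 1970: (p + p//4 - p//100 + p//400) mod 7 = (1970 + 492 - 19 + 4) mod 7 = 2447 mod 7 = 4 -> Friday (Mon=0 ... Sun=6)
Day of year: 157; offset = 156
Weekday index = (4 + 156) mod 7 = 6 -> Sunday
Weekend days: Saturday, Sunday

Yes


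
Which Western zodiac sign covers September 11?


Date: September 11
Conventional tropical zodiac dates: Virgo from August 23 onward; Libra starts September 23
September 11 falls within the Virgo range

Virgo


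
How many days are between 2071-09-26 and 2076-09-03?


From 2071-09-26 to 2076-09-03
2071-09-26: days before September = 31 + 28 + 31 + 30 + 31 + 30 + 31 + 31 = 243 (2071 is not a leap year); day of year = 243 + 26 = 269
2076-09-03: days before September = 31 + 29 + 31 + 30 + 31 + 30 + 31 + 31 = 244 (2076 is a leap year); day of year = 244 + 3 = 247
Rest of 2071: 365 - 269 = 96
Full years 2072 (366), 2073 (365), 2074 (365), 2075 (365): 1461
Total = 96 + 1461 + 247 = 1804

1804 days


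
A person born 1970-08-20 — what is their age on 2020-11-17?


Birth: 1970-08-20
Reference: 2020-11-17
Year difference: 2020 - 1970 = 50

50 years old


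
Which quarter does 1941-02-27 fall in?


Month: February (month 2)
Q1: Jan-Mar, Q2: Apr-Jun, Q3: Jul-Sep, Q4: Oct-Dec

Q1


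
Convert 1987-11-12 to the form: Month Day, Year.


ISO 1987-11-12 parses as year=1987, month=11, day=12
Month 11 -> November

November 12, 1987


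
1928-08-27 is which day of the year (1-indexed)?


Date: August 27, 1928
Days in months 1 through 7: 213
Plus 27 days in August

Day of year: 240


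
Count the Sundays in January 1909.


January 1909 has 31 days
Anchor: Jan 1, 1909. With p = 1909 - 1 = 1908: (p + p//4 - p//100 + p//400) mod 7 = (1908 + 477 - 19 + 4) mod 7 = 2370 mod 7 = 4 -> Friday (Mon=0 ... Sun=6)
January 1 is the anchor itself -> Friday
First Sunday is January 3
Sundays: 3, 10, 17, 24, 31

5 Sundays


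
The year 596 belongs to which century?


Century = (year - 1) // 100 + 1
= (596 - 1) // 100 + 1
= 595 // 100 + 1
= 5 + 1

6th century


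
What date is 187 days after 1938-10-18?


Start: 1938-10-18, add 187 days
October 1938 has 31 days: 31 - 18 = 13 days to October 31 -> 174 left
November 1938 has 30 days -> 144 left
December 1938 has 31 days -> 113 left
January 1939 has 31 days -> 82 left
February 1939 has 28 days -> 54 left
March 1939 has 31 days -> 23 left
April 1939: 23 <= 30 -> lands on April 23

Result: 1939-04-23


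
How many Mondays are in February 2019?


February 2019 has 28 days
Anchor: Jan 1, 2019. With p = 2019 - 1 = 2018: (p + p//4 - p//100 + p//400) mod 7 = (2018 + 504 - 20 + 5) mod 7 = 2507 mod 7 = 1 -> Tuesday (Mon=0 ... Sun=6)
Days before February (Jan): 31; February 1 index = (1 + 31) mod 7 = 4 -> Friday
First Monday is February 4
Mondays: 4, 11, 18, 25

4 Mondays


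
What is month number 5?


Month 5 of 12

May


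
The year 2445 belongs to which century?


Century = (year - 1) // 100 + 1
= (2445 - 1) // 100 + 1
= 2444 // 100 + 1
= 24 + 1

25th century


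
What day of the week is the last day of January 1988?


January 1988 has 31 days
Anchor: Jan 1, 1988. With p = 1988 - 1 = 1987: (p + p//4 - p//100 + p//400) mod 7 = (1987 + 496 - 19 + 4) mod 7 = 2468 mod 7 = 4 -> Friday (Mon=0 ... Sun=6)
January 1 is the anchor itself -> Friday
Last day offset: 31 - 1 = 30 days
Weekday index = (4 + 30) mod 7 = 6

Sunday, January 31


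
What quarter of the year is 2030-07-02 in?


Month: July (month 7)
Q1: Jan-Mar, Q2: Apr-Jun, Q3: Jul-Sep, Q4: Oct-Dec

Q3


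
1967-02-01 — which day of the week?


Date: February 1, 1967
Anchor: Jan 1, 1967. With p = 1967 - 1 = 1966: (p + p//4 - p//100 + p//400) mod 7 = (1966 + 491 - 19 + 4) mod 7 = 2442 mod 7 = 6 -> Sunday (Mon=0 ... Sun=6)
Days before February (Jan): 31; offset = 31 + 1 - 1 = 31
Weekday index = (6 + 31) mod 7 = 2

Day of the week: Wednesday


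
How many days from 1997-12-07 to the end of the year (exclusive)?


Day of year: 341 of 365
Remaining = 365 - 341

24 days


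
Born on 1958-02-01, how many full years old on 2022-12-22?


Birth: 1958-02-01
Reference: 2022-12-22
Year difference: 2022 - 1958 = 64

64 years old


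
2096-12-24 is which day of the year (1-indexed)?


Date: December 24, 2096
Days in months 1 through 11: 335
Plus 24 days in December

Day of year: 359


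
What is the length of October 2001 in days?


October 2001

31 days


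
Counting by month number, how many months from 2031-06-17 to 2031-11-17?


From June 2031 to November 2031
0 years * 12 = 0 months, plus 5 months = 5

5 months


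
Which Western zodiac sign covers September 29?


Date: September 29
Conventional tropical zodiac dates: Libra from September 23 onward; Scorpio starts October 23
September 29 falls within the Libra range

Libra


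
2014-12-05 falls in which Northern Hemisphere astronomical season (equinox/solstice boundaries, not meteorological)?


Date: December 5
Astronomical Autumn (approx.; exact equinox/solstice day varies by year): September 22 to December 20
December 5 falls within the Autumn window

Autumn


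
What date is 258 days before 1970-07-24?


Start: 1970-07-24, subtract 258 days
Back 24 days from July 24 reaches June 30, 1970 -> 234 left
June 1970 has 30 days -> back to May 31, 1970 -> 204 left
May 1970 has 31 days -> back to April 30, 1970 -> 173 left
April 1970 has 30 days -> back to March 31, 1970 -> 143 left
March 1970 has 31 days -> back to February 28, 1970 -> 112 left
February 1970 has 28 days -> back to January 31, 1970 -> 84 left
January 1970 has 31 days -> back to December 31, 1969 -> 53 left
December 1969 has 31 days -> back to November 30, 1969 -> 22 left
November 1969: 30 - 22 = 8 -> lands on November 8

Result: 1969-11-08


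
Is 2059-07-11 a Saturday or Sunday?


Anchor: Jan 1, 2059. With p = 2059 - 1 = 2058: (p + p//4 - p//100 + p//400) mod 7 = (2058 + 514 - 20 + 5) mod 7 = 2557 mod 7 = 2 -> Wednesday (Mon=0 ... Sun=6)
Day of year: 192; offset = 191
Weekday index = (2 + 191) mod 7 = 4 -> Friday
Weekend days: Saturday, Sunday

No


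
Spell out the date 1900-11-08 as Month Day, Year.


ISO 1900-11-08 parses as year=1900, month=11, day=08
Month 11 -> November

November 8, 1900


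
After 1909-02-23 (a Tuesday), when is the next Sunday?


Current: Tuesday
Target: Sunday
Days ahead: 5

Next Sunday: 1909-02-28


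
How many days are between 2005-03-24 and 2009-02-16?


From 2005-03-24 to 2009-02-16
2005-03-24: days before March = 31 + 28 = 59 (2005 is not a leap year); day of year = 59 + 24 = 83
2009-02-16: days before February = 31; day of year = 31 + 16 = 47
Rest of 2005: 365 - 83 = 282
Full years 2006 (365), 2007 (365), 2008 (366): 1096
Total = 282 + 1096 + 47 = 1425

1425 days


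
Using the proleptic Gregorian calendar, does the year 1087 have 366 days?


Gregorian leap year rule: divisible by 4, but not by 100, unless also by 400.
1087 is not divisible by 4 -> not a leap year

No


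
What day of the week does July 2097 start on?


Target: July 1, 2097
Anchor: Jan 1, 2097. With p = 2097 - 1 = 2096: (p + p//4 - p//100 + p//400) mod 7 = (2096 + 524 - 20 + 5) mod 7 = 2605 mod 7 = 1 -> Tuesday (Mon=0 ... Sun=6)
Days before July (Jan-Jun): 181 days
Weekday index = (1 + 181) mod 7 = 0

Monday


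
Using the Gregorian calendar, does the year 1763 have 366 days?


Gregorian leap year rule: divisible by 4, but not by 100, unless also by 400.
1763 is not divisible by 4 -> not a leap year

No


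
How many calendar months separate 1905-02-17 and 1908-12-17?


From February 1905 to December 1908
3 years * 12 = 36 months, plus 10 months = 46

46 months


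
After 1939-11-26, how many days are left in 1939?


Day of year: 330 of 365
Remaining = 365 - 330

35 days


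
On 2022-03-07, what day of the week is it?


Date: March 7, 2022
Anchor: Jan 1, 2022. With p = 2022 - 1 = 2021: (p + p//4 - p//100 + p//400) mod 7 = (2021 + 505 - 20 + 5) mod 7 = 2511 mod 7 = 5 -> Saturday (Mon=0 ... Sun=6)
Days before March (Jan-Feb): 59; offset = 59 + 7 - 1 = 65
Weekday index = (5 + 65) mod 7 = 0

Day of the week: Monday


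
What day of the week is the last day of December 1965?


December 1965 has 31 days
Anchor: Jan 1, 1965. With p = 1965 - 1 = 1964: (p + p//4 - p//100 + p//400) mod 7 = (1964 + 491 - 19 + 4) mod 7 = 2440 mod 7 = 4 -> Friday (Mon=0 ... Sun=6)
Days before December (Jan-Nov): 334; December 1 index = (4 + 334) mod 7 = 2 -> Wednesday
Last day offset: 31 - 1 = 30 days
Weekday index = (2 + 30) mod 7 = 4

Friday, December 31


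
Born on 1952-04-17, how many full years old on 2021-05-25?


Birth: 1952-04-17
Reference: 2021-05-25
Year difference: 2021 - 1952 = 69

69 years old


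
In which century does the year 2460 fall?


Century = (year - 1) // 100 + 1
= (2460 - 1) // 100 + 1
= 2459 // 100 + 1
= 24 + 1

25th century


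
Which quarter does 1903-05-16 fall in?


Month: May (month 5)
Q1: Jan-Mar, Q2: Apr-Jun, Q3: Jul-Sep, Q4: Oct-Dec

Q2


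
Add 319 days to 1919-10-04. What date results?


Start: 1919-10-04, add 319 days
October 1919 has 31 days: 31 - 4 = 27 days to October 31 -> 292 left
November 1919 has 30 days -> 262 left
December 1919 has 31 days -> 231 left
January 1920 has 31 days -> 200 left
February 1920 has 29 days -> 171 left
March 1920 has 31 days -> 140 left
April 1920 has 30 days -> 110 left
May 1920 has 31 days -> 79 left
June 1920 has 30 days -> 49 left
July 1920 has 31 days -> 18 left
August 1920: 18 <= 31 -> lands on August 18

Result: 1920-08-18


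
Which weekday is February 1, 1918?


Target: February 1, 1918
Anchor: Jan 1, 1918. With p = 1918 - 1 = 1917: (p + p//4 - p//100 + p//400) mod 7 = (1917 + 479 - 19 + 4) mod 7 = 2381 mod 7 = 1 -> Tuesday (Mon=0 ... Sun=6)
Days before February (Jan): 31 days
Weekday index = (1 + 31) mod 7 = 4

Friday


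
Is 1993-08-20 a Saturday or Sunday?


Anchor: Jan 1, 1993. With p = 1993 - 1 = 1992: (p + p//4 - p//100 + p//400) mod 7 = (1992 + 498 - 19 + 4) mod 7 = 2475 mod 7 = 4 -> Friday (Mon=0 ... Sun=6)
Day of year: 232; offset = 231
Weekday index = (4 + 231) mod 7 = 4 -> Friday
Weekend days: Saturday, Sunday

No


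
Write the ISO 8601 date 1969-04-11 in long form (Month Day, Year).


ISO 1969-04-11 parses as year=1969, month=04, day=11
Month 4 -> April

April 11, 1969


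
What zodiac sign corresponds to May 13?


Date: May 13
Conventional tropical zodiac dates: Taurus from April 20 onward; Gemini starts May 21
May 13 falls within the Taurus range

Taurus


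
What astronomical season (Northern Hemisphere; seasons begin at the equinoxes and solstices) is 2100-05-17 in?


Date: May 17
Astronomical Spring (approx.; exact equinox/solstice day varies by year): March 20 to June 20
May 17 falls within the Spring window

Spring


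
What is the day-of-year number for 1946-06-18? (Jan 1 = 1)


Date: June 18, 1946
Days in months 1 through 5: 151
Plus 18 days in June

Day of year: 169


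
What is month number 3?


Month 3 of 12

March


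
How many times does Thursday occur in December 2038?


December 2038 has 31 days
Anchor: Jan 1, 2038. With p = 2038 - 1 = 2037: (p + p//4 - p//100 + p//400) mod 7 = (2037 + 509 - 20 + 5) mod 7 = 2531 mod 7 = 4 -> Friday (Mon=0 ... Sun=6)
Days before December (Jan-Nov): 334; December 1 index = (4 + 334) mod 7 = 2 -> Wednesday
First Thursday is December 2
Thursdays: 2, 9, 16, 23, 30

5 Thursdays


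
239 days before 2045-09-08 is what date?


Start: 2045-09-08, subtract 239 days
Back 8 days from September 8 reaches August 31, 2045 -> 231 left
August 2045 has 31 days -> back to July 31, 2045 -> 200 left
July 2045 has 31 days -> back to June 30, 2045 -> 169 left
June 2045 has 30 days -> back to May 31, 2045 -> 139 left
May 2045 has 31 days -> back to April 30, 2045 -> 108 left
April 2045 has 30 days -> back to March 31, 2045 -> 78 left
March 2045 has 31 days -> back to February 28, 2045 -> 47 left
February 2045 has 28 days -> back to January 31, 2045 -> 19 left
January 2045: 31 - 19 = 12 -> lands on January 12

Result: 2045-01-12


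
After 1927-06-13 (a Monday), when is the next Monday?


Current: Monday
Target: Monday
Days ahead: 7

Next Monday: 1927-06-20


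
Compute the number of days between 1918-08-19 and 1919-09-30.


From 1918-08-19 to 1919-09-30
1918-08-19: days before August = 31 + 28 + 31 + 30 + 31 + 30 + 31 = 212 (1918 is not a leap year); day of year = 212 + 19 = 231
1919-09-30: days before September = 31 + 28 + 31 + 30 + 31 + 30 + 31 + 31 = 243 (1919 is not a leap year); day of year = 243 + 30 = 273
Rest of 1918: 365 - 231 = 134
Total = 134 + 273 = 407

407 days


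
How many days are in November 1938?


November 1938

30 days


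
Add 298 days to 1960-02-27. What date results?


Start: 1960-02-27, add 298 days
February 1960 has 29 days: 29 - 27 = 2 days to February 29 -> 296 left
March 1960 has 31 days -> 265 left
April 1960 has 30 days -> 235 left
May 1960 has 31 days -> 204 left
June 1960 has 30 days -> 174 left
July 1960 has 31 days -> 143 left
August 1960 has 31 days -> 112 left
September 1960 has 30 days -> 82 left
October 1960 has 31 days -> 51 left
November 1960 has 30 days -> 21 left
December 1960: 21 <= 31 -> lands on December 21

Result: 1960-12-21


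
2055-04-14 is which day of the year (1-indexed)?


Date: April 14, 2055
Days in months 1 through 3: 90
Plus 14 days in April

Day of year: 104


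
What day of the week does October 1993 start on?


Target: October 1, 1993
Anchor: Jan 1, 1993. With p = 1993 - 1 = 1992: (p + p//4 - p//100 + p//400) mod 7 = (1992 + 498 - 19 + 4) mod 7 = 2475 mod 7 = 4 -> Friday (Mon=0 ... Sun=6)
Days before October (Jan-Sep): 273 days
Weekday index = (4 + 273) mod 7 = 4

Friday


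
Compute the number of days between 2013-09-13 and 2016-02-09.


From 2013-09-13 to 2016-02-09
2013-09-13: days before September = 31 + 28 + 31 + 30 + 31 + 30 + 31 + 31 = 243 (2013 is not a leap year); day of year = 243 + 13 = 256
2016-02-09: days before February = 31; day of year = 31 + 9 = 40
Rest of 2013: 365 - 256 = 109
Full years 2014 (365), 2015 (365): 730
Total = 109 + 730 + 40 = 879

879 days


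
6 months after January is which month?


January is month 1
1 + 6 = 7

July


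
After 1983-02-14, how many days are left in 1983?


Day of year: 45 of 365
Remaining = 365 - 45

320 days


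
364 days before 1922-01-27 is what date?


Start: 1922-01-27, subtract 364 days
Back 27 days from January 27 reaches December 31, 1921 -> 337 left
December 1921 has 31 days -> back to November 30, 1921 -> 306 left
November 1921 has 30 days -> back to October 31, 1921 -> 276 left
October 1921 has 31 days -> back to September 30, 1921 -> 245 left
September 1921 has 30 days -> back to August 31, 1921 -> 215 left
August 1921 has 31 days -> back to July 31, 1921 -> 184 left
July 1921 has 31 days -> back to June 30, 1921 -> 153 left
June 1921 has 30 days -> back to May 31, 1921 -> 123 left
May 1921 has 31 days -> back to April 30, 1921 -> 92 left
April 1921 has 30 days -> back to March 31, 1921 -> 62 left
March 1921 has 31 days -> back to February 28, 1921 -> 31 left
February 1921 has 28 days -> back to January 31, 1921 -> 3 left
January 1921: 31 - 3 = 28 -> lands on January 28

Result: 1921-01-28


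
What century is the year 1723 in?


Century = (year - 1) // 100 + 1
= (1723 - 1) // 100 + 1
= 1722 // 100 + 1
= 17 + 1

18th century


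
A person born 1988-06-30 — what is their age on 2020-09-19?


Birth: 1988-06-30
Reference: 2020-09-19
Year difference: 2020 - 1988 = 32

32 years old


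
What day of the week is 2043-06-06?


Date: June 6, 2043
Anchor: Jan 1, 2043. With p = 2043 - 1 = 2042: (p + p//4 - p//100 + p//400) mod 7 = (2042 + 510 - 20 + 5) mod 7 = 2537 mod 7 = 3 -> Thursday (Mon=0 ... Sun=6)
Days before June (Jan-May): 151; offset = 151 + 6 - 1 = 156
Weekday index = (3 + 156) mod 7 = 5

Day of the week: Saturday


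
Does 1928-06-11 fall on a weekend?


Anchor: Jan 1, 1928. With p = 1928 - 1 = 1927: (p + p//4 - p//100 + p//400) mod 7 = (1927 + 481 - 19 + 4) mod 7 = 2393 mod 7 = 6 -> Sunday (Mon=0 ... Sun=6)
Day of year: 163; offset = 162
Weekday index = (6 + 162) mod 7 = 0 -> Monday
Weekend days: Saturday, Sunday

No


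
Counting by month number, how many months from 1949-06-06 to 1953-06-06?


From June 1949 to June 1953
4 years * 12 = 48 months = 48

48 months


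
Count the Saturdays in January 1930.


January 1930 has 31 days
Anchor: Jan 1, 1930. With p = 1930 - 1 = 1929: (p + p//4 - p//100 + p//400) mod 7 = (1929 + 482 - 19 + 4) mod 7 = 2396 mod 7 = 2 -> Wednesday (Mon=0 ... Sun=6)
January 1 is the anchor itself -> Wednesday
First Saturday is January 4
Saturdays: 4, 11, 18, 25

4 Saturdays


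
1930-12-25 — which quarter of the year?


Month: December (month 12)
Q1: Jan-Mar, Q2: Apr-Jun, Q3: Jul-Sep, Q4: Oct-Dec

Q4


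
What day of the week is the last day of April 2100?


April 2100 has 30 days
Anchor: Jan 1, 2100. With p = 2100 - 1 = 2099: (p + p//4 - p//100 + p//400) mod 7 = (2099 + 524 - 20 + 5) mod 7 = 2608 mod 7 = 4 -> Friday (Mon=0 ... Sun=6)
Days before April (Jan-Mar): 90; April 1 index = (4 + 90) mod 7 = 3 -> Thursday
Last day offset: 30 - 1 = 29 days
Weekday index = (3 + 29) mod 7 = 4

Friday, April 30


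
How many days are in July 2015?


July 2015

31 days


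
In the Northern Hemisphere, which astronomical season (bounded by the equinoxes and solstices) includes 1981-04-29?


Date: April 29
Astronomical Spring (approx.; exact equinox/solstice day varies by year): March 20 to June 20
April 29 falls within the Spring window

Spring


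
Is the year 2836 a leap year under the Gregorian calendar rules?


Gregorian leap year rule: divisible by 4, but not by 100, unless also by 400.
2836 is divisible by 4 but not 100 -> leap year

Yes


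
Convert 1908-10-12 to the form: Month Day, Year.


ISO 1908-10-12 parses as year=1908, month=10, day=12
Month 10 -> October

October 12, 1908


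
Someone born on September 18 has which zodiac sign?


Date: September 18
Conventional tropical zodiac dates: Virgo from August 23 onward; Libra starts September 23
September 18 falls within the Virgo range

Virgo


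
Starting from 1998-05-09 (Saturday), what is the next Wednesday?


Current: Saturday
Target: Wednesday
Days ahead: 4

Next Wednesday: 1998-05-13


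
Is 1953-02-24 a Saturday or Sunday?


Anchor: Jan 1, 1953. With p = 1953 - 1 = 1952: (p + p//4 - p//100 + p//400) mod 7 = (1952 + 488 - 19 + 4) mod 7 = 2425 mod 7 = 3 -> Thursday (Mon=0 ... Sun=6)
Day of year: 55; offset = 54
Weekday index = (3 + 54) mod 7 = 1 -> Tuesday
Weekend days: Saturday, Sunday

No


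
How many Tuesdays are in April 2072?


April 2072 has 30 days
Anchor: Jan 1, 2072. With p = 2072 - 1 = 2071: (p + p//4 - p//100 + p//400) mod 7 = (2071 + 517 - 20 + 5) mod 7 = 2573 mod 7 = 4 -> Friday (Mon=0 ... Sun=6)
Days before April (Jan-Mar): 91; April 1 index = (4 + 91) mod 7 = 4 -> Friday
First Tuesday is April 5
Tuesdays: 5, 12, 19, 26

4 Tuesdays


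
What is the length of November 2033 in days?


November 2033

30 days


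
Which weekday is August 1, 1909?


Target: August 1, 1909
Anchor: Jan 1, 1909. With p = 1909 - 1 = 1908: (p + p//4 - p//100 + p//400) mod 7 = (1908 + 477 - 19 + 4) mod 7 = 2370 mod 7 = 4 -> Friday (Mon=0 ... Sun=6)
Days before August (Jan-Jul): 212 days
Weekday index = (4 + 212) mod 7 = 6

Sunday


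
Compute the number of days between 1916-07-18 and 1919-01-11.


From 1916-07-18 to 1919-01-11
1916-07-18: days before July = 31 + 29 + 31 + 30 + 31 + 30 = 182 (1916 is a leap year); day of year = 182 + 18 = 200
1919-01-11: day of year = 11
Rest of 1916: 366 - 200 = 166
Full years 1917 (365), 1918 (365): 730
Total = 166 + 730 + 11 = 907

907 days


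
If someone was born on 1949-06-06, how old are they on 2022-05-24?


Birth: 1949-06-06
Reference: 2022-05-24
Year difference: 2022 - 1949 = 73
Birthday not yet reached in 2022, subtract 1

72 years old


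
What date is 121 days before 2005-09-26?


Start: 2005-09-26, subtract 121 days
Back 26 days from September 26 reaches August 31, 2005 -> 95 left
August 2005 has 31 days -> back to July 31, 2005 -> 64 left
July 2005 has 31 days -> back to June 30, 2005 -> 33 left
June 2005 has 30 days -> back to May 31, 2005 -> 3 left
May 2005: 31 - 3 = 28 -> lands on May 28

Result: 2005-05-28


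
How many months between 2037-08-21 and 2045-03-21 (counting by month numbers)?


From August 2037 to March 2045
8 years * 12 = 96 months, minus 5 months = 91

91 months


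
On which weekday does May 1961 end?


May 1961 has 31 days
Anchor: Jan 1, 1961. With p = 1961 - 1 = 1960: (p + p//4 - p//100 + p//400) mod 7 = (1960 + 490 - 19 + 4) mod 7 = 2435 mod 7 = 6 -> Sunday (Mon=0 ... Sun=6)
Days before May (Jan-Apr): 120; May 1 index = (6 + 120) mod 7 = 0 -> Monday
Last day offset: 31 - 1 = 30 days
Weekday index = (0 + 30) mod 7 = 2

Wednesday, May 31


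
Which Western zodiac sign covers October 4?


Date: October 4
Conventional tropical zodiac dates: Libra from September 23 onward; Scorpio starts October 23
October 4 falls within the Libra range

Libra


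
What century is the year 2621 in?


Century = (year - 1) // 100 + 1
= (2621 - 1) // 100 + 1
= 2620 // 100 + 1
= 26 + 1

27th century


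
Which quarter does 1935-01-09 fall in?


Month: January (month 1)
Q1: Jan-Mar, Q2: Apr-Jun, Q3: Jul-Sep, Q4: Oct-Dec

Q1


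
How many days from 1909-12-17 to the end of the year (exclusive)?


Day of year: 351 of 365
Remaining = 365 - 351

14 days


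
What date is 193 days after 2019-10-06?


Start: 2019-10-06, add 193 days
October 2019 has 31 days: 31 - 6 = 25 days to October 31 -> 168 left
November 2019 has 30 days -> 138 left
December 2019 has 31 days -> 107 left
January 2020 has 31 days -> 76 left
February 2020 has 29 days -> 47 left
March 2020 has 31 days -> 16 left
April 2020: 16 <= 30 -> lands on April 16

Result: 2020-04-16


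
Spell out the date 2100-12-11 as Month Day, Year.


ISO 2100-12-11 parses as year=2100, month=12, day=11
Month 12 -> December

December 11, 2100


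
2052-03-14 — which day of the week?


Date: March 14, 2052
Anchor: Jan 1, 2052. With p = 2052 - 1 = 2051: (p + p//4 - p//100 + p//400) mod 7 = (2051 + 512 - 20 + 5) mod 7 = 2548 mod 7 = 0 -> Monday (Mon=0 ... Sun=6)
Days before March (Jan-Feb): 60; offset = 60 + 14 - 1 = 73
Weekday index = (0 + 73) mod 7 = 3

Day of the week: Thursday


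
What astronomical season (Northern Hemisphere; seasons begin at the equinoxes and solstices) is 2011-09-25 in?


Date: September 25
Astronomical Autumn (approx.; exact equinox/solstice day varies by year): September 22 to December 20
September 25 falls within the Autumn window

Autumn


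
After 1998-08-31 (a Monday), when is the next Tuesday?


Current: Monday
Target: Tuesday
Days ahead: 1

Next Tuesday: 1998-09-01


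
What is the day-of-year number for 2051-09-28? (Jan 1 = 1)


Date: September 28, 2051
Days in months 1 through 8: 243
Plus 28 days in September

Day of year: 271


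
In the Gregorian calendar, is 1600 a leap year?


Gregorian leap year rule: divisible by 4, but not by 100, unless also by 400.
1600 is divisible by 400 -> leap year

Yes


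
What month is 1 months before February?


February is month 2
2 - 1 = 1

January


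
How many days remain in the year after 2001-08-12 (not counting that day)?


Day of year: 224 of 365
Remaining = 365 - 224

141 days


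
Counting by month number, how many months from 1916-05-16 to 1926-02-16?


From May 1916 to February 1926
10 years * 12 = 120 months, minus 3 months = 117

117 months


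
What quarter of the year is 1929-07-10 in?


Month: July (month 7)
Q1: Jan-Mar, Q2: Apr-Jun, Q3: Jul-Sep, Q4: Oct-Dec

Q3


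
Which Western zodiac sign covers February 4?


Date: February 4
Conventional tropical zodiac dates: Aquarius from January 20 onward; Pisces starts February 19
February 4 falls within the Aquarius range

Aquarius


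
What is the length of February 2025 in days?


February 2025 (leap year: no)

28 days


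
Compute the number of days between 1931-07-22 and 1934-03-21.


From 1931-07-22 to 1934-03-21
1931-07-22: days before July = 31 + 28 + 31 + 30 + 31 + 30 = 181 (1931 is not a leap year); day of year = 181 + 22 = 203
1934-03-21: days before March = 31 + 28 = 59 (1934 is not a leap year); day of year = 59 + 21 = 80
Rest of 1931: 365 - 203 = 162
Full years 1932 (366), 1933 (365): 731
Total = 162 + 731 + 80 = 973

973 days


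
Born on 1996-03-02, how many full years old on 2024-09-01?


Birth: 1996-03-02
Reference: 2024-09-01
Year difference: 2024 - 1996 = 28

28 years old


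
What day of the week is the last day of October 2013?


October 2013 has 31 days
Anchor: Jan 1, 2013. With p = 2013 - 1 = 2012: (p + p//4 - p//100 + p//400) mod 7 = (2012 + 503 - 20 + 5) mod 7 = 2500 mod 7 = 1 -> Tuesday (Mon=0 ... Sun=6)
Days before October (Jan-Sep): 273; October 1 index = (1 + 273) mod 7 = 1 -> Tuesday
Last day offset: 31 - 1 = 30 days
Weekday index = (1 + 30) mod 7 = 3

Thursday, October 31


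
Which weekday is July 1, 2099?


Target: July 1, 2099
Anchor: Jan 1, 2099. With p = 2099 - 1 = 2098: (p + p//4 - p//100 + p//400) mod 7 = (2098 + 524 - 20 + 5) mod 7 = 2607 mod 7 = 3 -> Thursday (Mon=0 ... Sun=6)
Days before July (Jan-Jun): 181 days
Weekday index = (3 + 181) mod 7 = 2

Wednesday


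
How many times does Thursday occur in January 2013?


January 2013 has 31 days
Anchor: Jan 1, 2013. With p = 2013 - 1 = 2012: (p + p//4 - p//100 + p//400) mod 7 = (2012 + 503 - 20 + 5) mod 7 = 2500 mod 7 = 1 -> Tuesday (Mon=0 ... Sun=6)
January 1 is the anchor itself -> Tuesday
First Thursday is January 3
Thursdays: 3, 10, 17, 24, 31

5 Thursdays


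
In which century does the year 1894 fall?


Century = (year - 1) // 100 + 1
= (1894 - 1) // 100 + 1
= 1893 // 100 + 1
= 18 + 1

19th century


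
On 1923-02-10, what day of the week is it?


Date: February 10, 1923
Anchor: Jan 1, 1923. With p = 1923 - 1 = 1922: (p + p//4 - p//100 + p//400) mod 7 = (1922 + 480 - 19 + 4) mod 7 = 2387 mod 7 = 0 -> Monday (Mon=0 ... Sun=6)
Days before February (Jan): 31; offset = 31 + 10 - 1 = 40
Weekday index = (0 + 40) mod 7 = 5

Day of the week: Saturday


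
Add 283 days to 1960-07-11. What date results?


Start: 1960-07-11, add 283 days
July 1960 has 31 days: 31 - 11 = 20 days to July 31 -> 263 left
August 1960 has 31 days -> 232 left
September 1960 has 30 days -> 202 left
October 1960 has 31 days -> 171 left
November 1960 has 30 days -> 141 left
December 1960 has 31 days -> 110 left
January 1961 has 31 days -> 79 left
February 1961 has 28 days -> 51 left
March 1961 has 31 days -> 20 left
April 1961: 20 <= 30 -> lands on April 20

Result: 1961-04-20


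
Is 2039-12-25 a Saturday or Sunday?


Anchor: Jan 1, 2039. With p = 2039 - 1 = 2038: (p + p//4 - p//100 + p//400) mod 7 = (2038 + 509 - 20 + 5) mod 7 = 2532 mod 7 = 5 -> Saturday (Mon=0 ... Sun=6)
Day of year: 359; offset = 358
Weekday index = (5 + 358) mod 7 = 6 -> Sunday
Weekend days: Saturday, Sunday

Yes


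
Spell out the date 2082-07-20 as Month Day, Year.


ISO 2082-07-20 parses as year=2082, month=07, day=20
Month 7 -> July

July 20, 2082


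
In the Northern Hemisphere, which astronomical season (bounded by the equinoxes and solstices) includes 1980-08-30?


Date: August 30
Astronomical Summer (approx.; exact equinox/solstice day varies by year): June 21 to September 21
August 30 falls within the Summer window

Summer


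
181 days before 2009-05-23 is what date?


Start: 2009-05-23, subtract 181 days
Back 23 days from May 23 reaches April 30, 2009 -> 158 left
April 2009 has 30 days -> back to March 31, 2009 -> 128 left
March 2009 has 31 days -> back to February 28, 2009 -> 97 left
February 2009 has 28 days -> back to January 31, 2009 -> 69 left
January 2009 has 31 days -> back to December 31, 2008 -> 38 left
December 2008 has 31 days -> back to November 30, 2008 -> 7 left
November 2008: 30 - 7 = 23 -> lands on November 23

Result: 2008-11-23
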